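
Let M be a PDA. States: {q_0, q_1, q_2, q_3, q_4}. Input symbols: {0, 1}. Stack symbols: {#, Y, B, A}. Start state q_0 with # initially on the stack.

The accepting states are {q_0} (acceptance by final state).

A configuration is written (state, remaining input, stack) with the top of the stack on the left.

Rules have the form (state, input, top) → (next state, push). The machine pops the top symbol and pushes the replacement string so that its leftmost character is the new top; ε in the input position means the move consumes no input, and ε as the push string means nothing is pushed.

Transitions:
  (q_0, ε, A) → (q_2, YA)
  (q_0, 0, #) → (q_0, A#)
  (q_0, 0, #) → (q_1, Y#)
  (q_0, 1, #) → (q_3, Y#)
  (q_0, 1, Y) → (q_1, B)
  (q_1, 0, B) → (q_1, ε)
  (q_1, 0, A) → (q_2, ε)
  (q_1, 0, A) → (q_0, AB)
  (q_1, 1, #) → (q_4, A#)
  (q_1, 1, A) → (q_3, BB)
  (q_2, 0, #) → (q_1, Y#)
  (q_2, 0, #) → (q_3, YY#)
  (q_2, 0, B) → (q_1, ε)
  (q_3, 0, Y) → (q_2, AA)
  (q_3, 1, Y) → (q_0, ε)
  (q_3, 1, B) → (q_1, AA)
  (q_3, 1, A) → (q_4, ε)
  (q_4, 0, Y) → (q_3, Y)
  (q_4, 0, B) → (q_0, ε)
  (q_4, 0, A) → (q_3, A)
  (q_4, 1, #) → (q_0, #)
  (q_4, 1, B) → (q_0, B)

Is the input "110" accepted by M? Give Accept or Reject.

One accepting computation: (q_0, 110, #) ⊢ (q_3, 10, Y#) ⊢ (q_0, 0, #) ⊢ (q_0, ε, A#)
All input consumed and state q_0 ∈ F.

Accept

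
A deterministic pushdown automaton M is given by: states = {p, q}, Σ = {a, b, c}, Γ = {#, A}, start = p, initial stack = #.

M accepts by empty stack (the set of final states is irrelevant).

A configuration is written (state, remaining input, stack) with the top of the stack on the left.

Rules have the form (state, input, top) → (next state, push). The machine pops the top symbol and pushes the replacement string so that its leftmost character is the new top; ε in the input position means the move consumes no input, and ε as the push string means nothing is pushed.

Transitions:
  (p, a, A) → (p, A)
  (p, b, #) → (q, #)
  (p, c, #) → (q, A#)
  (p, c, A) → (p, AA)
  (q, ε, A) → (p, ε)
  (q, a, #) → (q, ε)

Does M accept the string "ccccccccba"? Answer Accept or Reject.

Accept

(p, ccccccccba, #) ⊢ (q, cccccccba, A#) ⊢ (p, cccccccba, #) ⊢ (q, ccccccba, A#) ⊢ (p, ccccccba, #) ⊢ (q, cccccba, A#) ⊢ (p, cccccba, #) ⊢ (q, ccccba, A#) ⊢ (p, ccccba, #) ⊢ (q, cccba, A#) ⊢ (p, cccba, #) ⊢ (q, ccba, A#) ⊢ (p, ccba, #) ⊢ (q, cba, A#) ⊢ (p, cba, #) ⊢ (q, ba, A#) ⊢ (p, ba, #) ⊢ (q, a, #) ⊢ (q, ε, ε)
All input consumed and the stack is empty.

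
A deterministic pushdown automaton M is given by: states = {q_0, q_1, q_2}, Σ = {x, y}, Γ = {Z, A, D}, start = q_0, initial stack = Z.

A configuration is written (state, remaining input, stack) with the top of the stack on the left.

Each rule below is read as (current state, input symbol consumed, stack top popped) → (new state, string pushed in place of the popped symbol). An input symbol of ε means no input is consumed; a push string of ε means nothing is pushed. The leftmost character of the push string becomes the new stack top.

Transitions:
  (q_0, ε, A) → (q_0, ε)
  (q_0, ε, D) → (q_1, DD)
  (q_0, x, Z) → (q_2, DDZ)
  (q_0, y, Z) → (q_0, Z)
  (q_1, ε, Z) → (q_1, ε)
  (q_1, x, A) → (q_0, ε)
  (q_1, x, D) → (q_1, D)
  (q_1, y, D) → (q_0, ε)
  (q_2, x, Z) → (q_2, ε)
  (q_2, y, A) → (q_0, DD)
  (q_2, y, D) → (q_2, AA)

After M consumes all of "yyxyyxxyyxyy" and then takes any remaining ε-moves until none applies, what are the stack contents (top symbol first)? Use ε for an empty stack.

(q_0, yyxyyxxyyxyy, Z) ⊢ (q_0, yxyyxxyyxyy, Z) ⊢ (q_0, xyyxxyyxyy, Z) ⊢ (q_2, yyxxyyxyy, DDZ) ⊢ (q_2, yxxyyxyy, AADZ) ⊢ (q_0, xxyyxyy, DDADZ) ⊢ (q_1, xxyyxyy, DDDADZ) ⊢ (q_1, xyyxyy, DDDADZ) ⊢ (q_1, yyxyy, DDDADZ) ⊢ (q_0, yxyy, DDADZ) ⊢ (q_1, yxyy, DDDADZ) ⊢ (q_0, xyy, DDADZ) ⊢ (q_1, xyy, DDDADZ) ⊢ (q_1, yy, DDDADZ) ⊢ (q_0, y, DDADZ) ⊢ (q_1, y, DDDADZ) ⊢ (q_0, ε, DDADZ) ⊢ (q_1, ε, DDDADZ)
All input consumed in state q_1 with stack DDDADZ.

DDDADZ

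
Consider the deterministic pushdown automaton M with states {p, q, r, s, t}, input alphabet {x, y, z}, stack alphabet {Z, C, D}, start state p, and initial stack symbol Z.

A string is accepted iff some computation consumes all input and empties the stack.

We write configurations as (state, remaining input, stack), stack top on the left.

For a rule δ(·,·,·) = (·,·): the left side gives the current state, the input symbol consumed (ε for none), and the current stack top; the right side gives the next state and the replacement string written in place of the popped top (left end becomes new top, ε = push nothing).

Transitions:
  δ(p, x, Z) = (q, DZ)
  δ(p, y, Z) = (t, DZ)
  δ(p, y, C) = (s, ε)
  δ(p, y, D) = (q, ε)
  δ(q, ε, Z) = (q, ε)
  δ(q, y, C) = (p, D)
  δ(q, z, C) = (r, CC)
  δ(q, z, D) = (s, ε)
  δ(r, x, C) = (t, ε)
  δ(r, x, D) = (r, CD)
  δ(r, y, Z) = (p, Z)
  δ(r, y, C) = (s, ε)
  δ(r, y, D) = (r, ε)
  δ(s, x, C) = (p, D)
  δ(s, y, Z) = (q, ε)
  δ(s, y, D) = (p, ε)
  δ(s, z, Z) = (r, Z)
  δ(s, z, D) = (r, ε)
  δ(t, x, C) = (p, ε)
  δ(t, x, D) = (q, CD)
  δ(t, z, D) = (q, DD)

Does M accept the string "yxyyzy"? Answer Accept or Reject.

Accept

(p, yxyyzy, Z)
  read y, top Z: go to t, push DZ → (t, xyyzy, DZ)
  read x, top D: go to q, push CD → (q, yyzy, CDZ)
  read y, top C: go to p, push D → (p, yzy, DDZ)
  read y, top D: go to q, push ε → (q, zy, DZ)
  read z, top D: go to s, push ε → (s, y, Z)
  read y, top Z: go to q, push ε → (q, ε, ε)
All input consumed and the stack is empty.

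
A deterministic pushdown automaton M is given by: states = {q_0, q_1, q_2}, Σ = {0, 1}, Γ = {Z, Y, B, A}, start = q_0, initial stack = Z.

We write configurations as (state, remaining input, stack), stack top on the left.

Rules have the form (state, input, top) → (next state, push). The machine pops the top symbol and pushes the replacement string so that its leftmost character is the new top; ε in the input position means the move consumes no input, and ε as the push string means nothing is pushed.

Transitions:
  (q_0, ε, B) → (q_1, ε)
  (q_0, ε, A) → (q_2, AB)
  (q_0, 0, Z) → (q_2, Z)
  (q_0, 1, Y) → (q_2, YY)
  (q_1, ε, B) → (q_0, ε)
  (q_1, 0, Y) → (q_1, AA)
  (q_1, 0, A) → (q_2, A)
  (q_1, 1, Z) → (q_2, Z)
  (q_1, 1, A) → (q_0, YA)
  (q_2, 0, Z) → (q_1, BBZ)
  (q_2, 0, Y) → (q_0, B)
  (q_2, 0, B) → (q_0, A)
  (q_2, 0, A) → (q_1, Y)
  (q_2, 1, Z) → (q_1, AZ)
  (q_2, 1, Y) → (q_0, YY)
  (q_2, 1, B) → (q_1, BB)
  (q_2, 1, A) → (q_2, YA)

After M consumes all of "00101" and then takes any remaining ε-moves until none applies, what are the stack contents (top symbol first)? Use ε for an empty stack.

Z

(q_0, 00101, Z)
  read 0, top Z: go to q_2, push Z → (q_2, 0101, Z)
  read 0, top Z: go to q_1, push BBZ → (q_1, 101, BBZ)
  ε-move, top B: go to q_0, push ε → (q_0, 101, BZ)
  ε-move, top B: go to q_1, push ε → (q_1, 101, Z)
  read 1, top Z: go to q_2, push Z → (q_2, 01, Z)
  read 0, top Z: go to q_1, push BBZ → (q_1, 1, BBZ)
  ε-move, top B: go to q_0, push ε → (q_0, 1, BZ)
  ε-move, top B: go to q_1, push ε → (q_1, 1, Z)
  read 1, top Z: go to q_2, push Z → (q_2, ε, Z)
All input consumed in state q_2 with stack Z.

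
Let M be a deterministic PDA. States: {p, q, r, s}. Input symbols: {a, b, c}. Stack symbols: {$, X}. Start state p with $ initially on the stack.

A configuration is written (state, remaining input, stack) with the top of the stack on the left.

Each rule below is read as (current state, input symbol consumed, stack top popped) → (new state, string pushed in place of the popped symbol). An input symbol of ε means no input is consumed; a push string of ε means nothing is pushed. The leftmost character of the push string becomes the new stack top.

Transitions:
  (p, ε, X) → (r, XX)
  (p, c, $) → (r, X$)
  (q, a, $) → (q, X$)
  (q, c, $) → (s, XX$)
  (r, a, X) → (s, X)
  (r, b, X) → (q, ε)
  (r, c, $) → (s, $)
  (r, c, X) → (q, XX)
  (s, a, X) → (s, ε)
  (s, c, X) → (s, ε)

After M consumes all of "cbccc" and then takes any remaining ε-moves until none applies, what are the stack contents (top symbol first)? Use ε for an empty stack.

$

(p, cbccc, $)
  read c, top $: go to r, push X$ → (r, bccc, X$)
  read b, top X: go to q, push ε → (q, ccc, $)
  read c, top $: go to s, push XX$ → (s, cc, XX$)
  read c, top X: go to s, push ε → (s, c, X$)
  read c, top X: go to s, push ε → (s, ε, $)
All input consumed in state s with stack $.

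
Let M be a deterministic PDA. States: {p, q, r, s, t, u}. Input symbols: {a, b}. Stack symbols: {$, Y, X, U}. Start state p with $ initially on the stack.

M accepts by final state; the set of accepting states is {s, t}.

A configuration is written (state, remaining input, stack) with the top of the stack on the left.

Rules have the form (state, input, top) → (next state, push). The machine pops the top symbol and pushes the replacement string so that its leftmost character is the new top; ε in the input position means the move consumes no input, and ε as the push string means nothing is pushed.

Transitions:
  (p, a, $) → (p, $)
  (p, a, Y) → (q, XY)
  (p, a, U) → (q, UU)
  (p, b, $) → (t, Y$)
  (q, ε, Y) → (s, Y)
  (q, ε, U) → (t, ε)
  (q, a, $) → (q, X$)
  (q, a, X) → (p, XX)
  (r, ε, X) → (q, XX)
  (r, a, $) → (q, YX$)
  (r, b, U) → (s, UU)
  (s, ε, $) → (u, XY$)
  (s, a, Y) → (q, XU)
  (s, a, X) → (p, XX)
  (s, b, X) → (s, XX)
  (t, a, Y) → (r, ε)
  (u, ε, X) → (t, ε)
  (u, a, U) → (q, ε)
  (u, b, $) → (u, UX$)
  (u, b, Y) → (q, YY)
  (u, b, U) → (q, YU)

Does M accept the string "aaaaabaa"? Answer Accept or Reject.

(p, aaaaabaa, $)
  read a, top $: go to p, push $ → (p, aaaabaa, $)
  read a, top $: go to p, push $ → (p, aaabaa, $)
  read a, top $: go to p, push $ → (p, aabaa, $)
  read a, top $: go to p, push $ → (p, abaa, $)
  read a, top $: go to p, push $ → (p, baa, $)
  read b, top $: go to t, push Y$ → (t, aa, Y$)
  read a, top Y: go to r, push ε → (r, a, $)
  read a, top $: go to q, push YX$ → (q, ε, YX$)
  ε-move, top Y: go to s, push Y → (s, ε, YX$)
All input consumed; state s ∈ F.

Accept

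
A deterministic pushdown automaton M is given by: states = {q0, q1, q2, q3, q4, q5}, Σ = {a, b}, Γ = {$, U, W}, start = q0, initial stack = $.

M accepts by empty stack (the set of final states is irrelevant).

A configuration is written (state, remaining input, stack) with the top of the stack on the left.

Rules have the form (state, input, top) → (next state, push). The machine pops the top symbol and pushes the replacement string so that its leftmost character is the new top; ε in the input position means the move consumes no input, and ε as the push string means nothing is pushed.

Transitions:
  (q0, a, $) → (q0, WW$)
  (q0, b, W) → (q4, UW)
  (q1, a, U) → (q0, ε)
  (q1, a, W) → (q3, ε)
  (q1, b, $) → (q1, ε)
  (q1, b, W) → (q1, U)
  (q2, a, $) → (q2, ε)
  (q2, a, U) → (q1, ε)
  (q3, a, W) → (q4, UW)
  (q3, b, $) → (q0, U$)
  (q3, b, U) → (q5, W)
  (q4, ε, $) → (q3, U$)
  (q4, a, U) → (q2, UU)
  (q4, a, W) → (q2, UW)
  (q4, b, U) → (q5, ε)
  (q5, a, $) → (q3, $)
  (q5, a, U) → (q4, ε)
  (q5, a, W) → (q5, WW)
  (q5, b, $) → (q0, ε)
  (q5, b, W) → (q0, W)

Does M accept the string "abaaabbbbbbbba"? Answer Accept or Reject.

Reject

(q0, abaaabbbbbbbba, $)
  read a, top $: go to q0, push WW$ → (q0, baaabbbbbbbba, WW$)
  read b, top W: go to q4, push UW → (q4, aaabbbbbbbba, UWW$)
  read a, top U: go to q2, push UU → (q2, aabbbbbbbba, UUWW$)
  read a, top U: go to q1, push ε → (q1, abbbbbbbba, UWW$)
  read a, top U: go to q0, push ε → (q0, bbbbbbbba, WW$)
  read b, top W: go to q4, push UW → (q4, bbbbbbba, UWW$)
  read b, top U: go to q5, push ε → (q5, bbbbbba, WW$)
  read b, top W: go to q0, push W → (q0, bbbbba, WW$)
  read b, top W: go to q4, push UW → (q4, bbbba, UWW$)
  read b, top U: go to q5, push ε → (q5, bbba, WW$)
  read b, top W: go to q0, push W → (q0, bba, WW$)
  read b, top W: go to q4, push UW → (q4, ba, UWW$)
  read b, top U: go to q5, push ε → (q5, a, WW$)
  read a, top W: go to q5, push WW → (q5, ε, WWW$)
All input consumed; stack is WWW$, not empty, and no further ε-move applies.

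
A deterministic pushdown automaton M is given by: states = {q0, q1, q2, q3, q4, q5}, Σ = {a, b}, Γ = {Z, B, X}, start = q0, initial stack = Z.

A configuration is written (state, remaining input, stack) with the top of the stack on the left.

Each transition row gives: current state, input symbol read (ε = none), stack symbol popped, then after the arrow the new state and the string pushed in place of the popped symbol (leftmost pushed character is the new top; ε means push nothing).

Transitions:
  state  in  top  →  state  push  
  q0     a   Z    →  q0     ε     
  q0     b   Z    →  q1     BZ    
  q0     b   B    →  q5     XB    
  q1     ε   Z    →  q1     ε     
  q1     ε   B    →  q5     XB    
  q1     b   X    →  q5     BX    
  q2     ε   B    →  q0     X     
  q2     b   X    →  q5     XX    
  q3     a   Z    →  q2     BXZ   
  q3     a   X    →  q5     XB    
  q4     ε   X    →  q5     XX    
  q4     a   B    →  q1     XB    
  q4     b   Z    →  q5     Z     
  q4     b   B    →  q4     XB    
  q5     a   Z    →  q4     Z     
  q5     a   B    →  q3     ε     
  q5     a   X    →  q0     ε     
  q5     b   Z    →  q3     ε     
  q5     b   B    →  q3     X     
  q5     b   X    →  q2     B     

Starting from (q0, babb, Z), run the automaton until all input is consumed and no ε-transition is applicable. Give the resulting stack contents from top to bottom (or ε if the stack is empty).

XBZ

(q0, babb, Z) ⊢ (q1, abb, BZ) ⊢ (q5, abb, XBZ) ⊢ (q0, bb, BZ) ⊢ (q5, b, XBZ) ⊢ (q2, ε, BBZ) ⊢ (q0, ε, XBZ)
All input consumed in state q0 with stack XBZ.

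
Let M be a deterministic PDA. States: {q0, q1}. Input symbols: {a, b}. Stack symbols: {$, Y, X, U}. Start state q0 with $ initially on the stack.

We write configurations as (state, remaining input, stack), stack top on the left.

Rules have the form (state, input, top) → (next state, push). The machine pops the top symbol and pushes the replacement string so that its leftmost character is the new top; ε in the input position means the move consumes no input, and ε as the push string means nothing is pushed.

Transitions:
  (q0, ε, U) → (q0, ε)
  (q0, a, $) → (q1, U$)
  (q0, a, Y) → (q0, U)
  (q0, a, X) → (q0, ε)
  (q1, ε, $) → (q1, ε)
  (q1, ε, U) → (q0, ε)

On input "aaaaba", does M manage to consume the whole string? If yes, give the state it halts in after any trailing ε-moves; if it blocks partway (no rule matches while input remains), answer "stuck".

stuck

(q0, aaaaba, $) ⊢ (q1, aaaba, U$) ⊢ (q0, aaaba, $) ⊢ (q1, aaba, U$) ⊢ (q0, aaba, $) ⊢ (q1, aba, U$) ⊢ (q0, aba, $) ⊢ (q1, ba, U$) ⊢ (q0, ba, $)
No transition for (q0, b, top $); M blocks with input ba remaining.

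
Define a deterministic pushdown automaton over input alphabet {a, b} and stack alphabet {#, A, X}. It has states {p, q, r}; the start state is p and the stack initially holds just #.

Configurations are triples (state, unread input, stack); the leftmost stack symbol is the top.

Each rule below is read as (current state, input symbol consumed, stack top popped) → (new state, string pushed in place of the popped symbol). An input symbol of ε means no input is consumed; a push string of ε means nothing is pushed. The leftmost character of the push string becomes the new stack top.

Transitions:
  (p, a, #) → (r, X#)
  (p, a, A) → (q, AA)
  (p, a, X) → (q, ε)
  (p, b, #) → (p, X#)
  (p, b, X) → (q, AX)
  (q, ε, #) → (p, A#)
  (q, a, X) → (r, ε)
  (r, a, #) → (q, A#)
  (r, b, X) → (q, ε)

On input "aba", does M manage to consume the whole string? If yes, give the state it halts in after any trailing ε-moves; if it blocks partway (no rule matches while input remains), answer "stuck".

(p, aba, #)
  read a, top #: go to r, push X# → (r, ba, X#)
  read b, top X: go to q, push ε → (q, a, #)
  ε-move, top #: go to p, push A# → (p, a, A#)
  read a, top A: go to q, push AA → (q, ε, AA#)
All input consumed; M is in state q.

q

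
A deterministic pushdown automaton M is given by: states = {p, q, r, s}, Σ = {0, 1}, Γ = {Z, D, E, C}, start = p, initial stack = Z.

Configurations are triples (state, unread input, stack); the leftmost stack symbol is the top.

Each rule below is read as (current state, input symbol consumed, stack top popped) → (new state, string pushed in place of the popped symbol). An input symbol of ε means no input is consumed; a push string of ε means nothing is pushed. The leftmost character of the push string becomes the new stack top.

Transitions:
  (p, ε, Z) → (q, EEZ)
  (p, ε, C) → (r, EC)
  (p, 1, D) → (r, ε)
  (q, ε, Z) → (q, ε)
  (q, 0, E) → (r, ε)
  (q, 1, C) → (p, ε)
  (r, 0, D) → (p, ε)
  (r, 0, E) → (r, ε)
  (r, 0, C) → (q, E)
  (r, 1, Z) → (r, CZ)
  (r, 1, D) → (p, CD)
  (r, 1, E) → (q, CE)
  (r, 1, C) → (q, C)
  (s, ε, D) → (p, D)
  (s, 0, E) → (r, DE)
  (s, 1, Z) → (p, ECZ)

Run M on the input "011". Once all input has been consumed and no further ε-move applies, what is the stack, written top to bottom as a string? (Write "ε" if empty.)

EZ

(p, 011, Z)
  ε-move, top Z: go to q, push EEZ → (q, 011, EEZ)
  read 0, top E: go to r, push ε → (r, 11, EZ)
  read 1, top E: go to q, push CE → (q, 1, CEZ)
  read 1, top C: go to p, push ε → (p, ε, EZ)
All input consumed in state p with stack EZ.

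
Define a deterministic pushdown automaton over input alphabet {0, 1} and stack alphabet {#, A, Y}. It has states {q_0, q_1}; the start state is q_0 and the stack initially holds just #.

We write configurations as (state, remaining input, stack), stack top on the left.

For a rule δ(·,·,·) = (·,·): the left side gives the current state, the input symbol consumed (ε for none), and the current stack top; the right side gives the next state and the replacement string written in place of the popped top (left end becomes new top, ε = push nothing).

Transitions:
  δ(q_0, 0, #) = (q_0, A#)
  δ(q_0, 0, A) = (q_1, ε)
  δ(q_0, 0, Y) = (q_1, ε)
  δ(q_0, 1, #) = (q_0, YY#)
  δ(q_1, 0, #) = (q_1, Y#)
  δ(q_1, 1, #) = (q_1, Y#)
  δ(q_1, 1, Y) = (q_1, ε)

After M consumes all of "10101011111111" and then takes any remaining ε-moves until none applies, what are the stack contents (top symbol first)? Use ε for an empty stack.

Y#

(q_0, 10101011111111, #)
  read 1, top #: go to q_0, push YY# → (q_0, 0101011111111, YY#)
  read 0, top Y: go to q_1, push ε → (q_1, 101011111111, Y#)
  read 1, top Y: go to q_1, push ε → (q_1, 01011111111, #)
  read 0, top #: go to q_1, push Y# → (q_1, 1011111111, Y#)
  read 1, top Y: go to q_1, push ε → (q_1, 011111111, #)
  read 0, top #: go to q_1, push Y# → (q_1, 11111111, Y#)
  read 1, top Y: go to q_1, push ε → (q_1, 1111111, #)
  read 1, top #: go to q_1, push Y# → (q_1, 111111, Y#)
  read 1, top Y: go to q_1, push ε → (q_1, 11111, #)
  read 1, top #: go to q_1, push Y# → (q_1, 1111, Y#)
  read 1, top Y: go to q_1, push ε → (q_1, 111, #)
  read 1, top #: go to q_1, push Y# → (q_1, 11, Y#)
  read 1, top Y: go to q_1, push ε → (q_1, 1, #)
  read 1, top #: go to q_1, push Y# → (q_1, ε, Y#)
All input consumed in state q_1 with stack Y#.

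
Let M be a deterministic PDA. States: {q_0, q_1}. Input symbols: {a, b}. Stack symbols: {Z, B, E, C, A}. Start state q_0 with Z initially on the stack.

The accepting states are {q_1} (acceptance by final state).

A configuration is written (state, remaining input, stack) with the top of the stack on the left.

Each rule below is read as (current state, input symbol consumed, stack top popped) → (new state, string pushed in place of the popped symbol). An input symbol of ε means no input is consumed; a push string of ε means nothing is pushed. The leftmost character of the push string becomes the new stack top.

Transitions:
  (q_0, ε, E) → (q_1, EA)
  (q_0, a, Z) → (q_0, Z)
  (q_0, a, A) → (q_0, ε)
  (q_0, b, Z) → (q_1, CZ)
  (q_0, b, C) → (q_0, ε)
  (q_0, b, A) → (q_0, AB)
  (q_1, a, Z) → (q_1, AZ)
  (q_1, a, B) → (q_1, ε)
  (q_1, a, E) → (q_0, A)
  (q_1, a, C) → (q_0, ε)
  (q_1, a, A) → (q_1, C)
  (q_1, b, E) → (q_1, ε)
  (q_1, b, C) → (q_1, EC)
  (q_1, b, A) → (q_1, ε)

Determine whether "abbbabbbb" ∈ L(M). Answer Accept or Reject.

(q_0, abbbabbbb, Z)
  read a, top Z: go to q_0, push Z → (q_0, bbbabbbb, Z)
  read b, top Z: go to q_1, push CZ → (q_1, bbabbbb, CZ)
  read b, top C: go to q_1, push EC → (q_1, babbbb, ECZ)
  read b, top E: go to q_1, push ε → (q_1, abbbb, CZ)
  read a, top C: go to q_0, push ε → (q_0, bbbb, Z)
  read b, top Z: go to q_1, push CZ → (q_1, bbb, CZ)
  read b, top C: go to q_1, push EC → (q_1, bb, ECZ)
  read b, top E: go to q_1, push ε → (q_1, b, CZ)
  read b, top C: go to q_1, push EC → (q_1, ε, ECZ)
All input consumed; state q_1 ∈ F.

Accept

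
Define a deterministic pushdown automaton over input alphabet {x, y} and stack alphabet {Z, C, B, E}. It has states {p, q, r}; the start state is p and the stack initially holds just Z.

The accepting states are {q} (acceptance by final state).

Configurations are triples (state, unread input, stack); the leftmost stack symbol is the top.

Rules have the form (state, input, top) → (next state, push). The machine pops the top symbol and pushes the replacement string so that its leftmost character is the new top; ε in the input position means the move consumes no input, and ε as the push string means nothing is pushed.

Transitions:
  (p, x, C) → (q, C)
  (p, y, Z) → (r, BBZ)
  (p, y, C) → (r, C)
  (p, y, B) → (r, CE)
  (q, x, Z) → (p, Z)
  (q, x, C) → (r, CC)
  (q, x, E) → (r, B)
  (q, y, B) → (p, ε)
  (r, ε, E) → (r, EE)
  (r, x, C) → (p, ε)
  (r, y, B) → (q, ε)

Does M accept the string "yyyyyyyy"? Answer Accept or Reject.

(p, yyyyyyyy, Z)
  read y, top Z: go to r, push BBZ → (r, yyyyyyy, BBZ)
  read y, top B: go to q, push ε → (q, yyyyyy, BZ)
  read y, top B: go to p, push ε → (p, yyyyy, Z)
  read y, top Z: go to r, push BBZ → (r, yyyy, BBZ)
  read y, top B: go to q, push ε → (q, yyy, BZ)
  read y, top B: go to p, push ε → (p, yy, Z)
  read y, top Z: go to r, push BBZ → (r, y, BBZ)
  read y, top B: go to q, push ε → (q, ε, BZ)
All input consumed; state q ∈ F.

Accept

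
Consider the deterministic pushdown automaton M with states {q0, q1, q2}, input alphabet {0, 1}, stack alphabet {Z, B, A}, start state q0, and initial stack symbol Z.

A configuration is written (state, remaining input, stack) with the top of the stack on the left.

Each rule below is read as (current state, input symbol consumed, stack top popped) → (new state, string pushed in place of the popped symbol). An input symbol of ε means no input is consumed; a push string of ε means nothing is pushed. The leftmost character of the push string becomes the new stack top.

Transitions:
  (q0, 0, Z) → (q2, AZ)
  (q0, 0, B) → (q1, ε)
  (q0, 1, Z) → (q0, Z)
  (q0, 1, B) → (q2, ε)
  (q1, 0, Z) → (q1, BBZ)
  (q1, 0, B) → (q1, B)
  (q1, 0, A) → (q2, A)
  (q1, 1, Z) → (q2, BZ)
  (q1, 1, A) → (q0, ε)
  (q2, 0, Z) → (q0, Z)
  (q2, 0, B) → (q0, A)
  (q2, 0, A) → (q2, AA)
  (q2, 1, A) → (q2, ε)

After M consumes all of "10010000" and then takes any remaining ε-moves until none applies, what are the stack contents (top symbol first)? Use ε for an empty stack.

AAAAAZ

(q0, 10010000, Z) ⊢ (q0, 0010000, Z) ⊢ (q2, 010000, AZ) ⊢ (q2, 10000, AAZ) ⊢ (q2, 0000, AZ) ⊢ (q2, 000, AAZ) ⊢ (q2, 00, AAAZ) ⊢ (q2, 0, AAAAZ) ⊢ (q2, ε, AAAAAZ)
All input consumed in state q2 with stack AAAAAZ.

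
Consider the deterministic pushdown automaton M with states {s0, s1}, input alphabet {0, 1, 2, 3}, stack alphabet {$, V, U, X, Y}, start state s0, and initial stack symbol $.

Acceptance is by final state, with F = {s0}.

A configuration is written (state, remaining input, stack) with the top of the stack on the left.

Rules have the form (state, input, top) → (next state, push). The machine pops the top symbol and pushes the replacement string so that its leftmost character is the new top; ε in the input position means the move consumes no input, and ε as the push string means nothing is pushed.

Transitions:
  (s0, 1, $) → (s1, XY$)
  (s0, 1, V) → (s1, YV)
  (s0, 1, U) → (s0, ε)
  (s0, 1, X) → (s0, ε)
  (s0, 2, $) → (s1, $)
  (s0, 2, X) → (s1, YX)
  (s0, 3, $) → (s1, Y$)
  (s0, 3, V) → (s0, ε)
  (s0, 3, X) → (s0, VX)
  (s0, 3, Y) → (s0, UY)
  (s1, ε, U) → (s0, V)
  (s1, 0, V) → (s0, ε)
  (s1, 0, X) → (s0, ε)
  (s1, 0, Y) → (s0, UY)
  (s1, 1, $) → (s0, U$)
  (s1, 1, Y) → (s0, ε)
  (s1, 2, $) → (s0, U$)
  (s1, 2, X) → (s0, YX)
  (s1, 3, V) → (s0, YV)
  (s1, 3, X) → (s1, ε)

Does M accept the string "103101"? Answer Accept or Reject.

(s0, 103101, $)
  read 1, top $: go to s1, push XY$ → (s1, 03101, XY$)
  read 0, top X: go to s0, push ε → (s0, 3101, Y$)
  read 3, top Y: go to s0, push UY → (s0, 101, UY$)
  read 1, top U: go to s0, push ε → (s0, 01, Y$)
No transition applies at (s0, 01, Y$); input not fully consumed.

Reject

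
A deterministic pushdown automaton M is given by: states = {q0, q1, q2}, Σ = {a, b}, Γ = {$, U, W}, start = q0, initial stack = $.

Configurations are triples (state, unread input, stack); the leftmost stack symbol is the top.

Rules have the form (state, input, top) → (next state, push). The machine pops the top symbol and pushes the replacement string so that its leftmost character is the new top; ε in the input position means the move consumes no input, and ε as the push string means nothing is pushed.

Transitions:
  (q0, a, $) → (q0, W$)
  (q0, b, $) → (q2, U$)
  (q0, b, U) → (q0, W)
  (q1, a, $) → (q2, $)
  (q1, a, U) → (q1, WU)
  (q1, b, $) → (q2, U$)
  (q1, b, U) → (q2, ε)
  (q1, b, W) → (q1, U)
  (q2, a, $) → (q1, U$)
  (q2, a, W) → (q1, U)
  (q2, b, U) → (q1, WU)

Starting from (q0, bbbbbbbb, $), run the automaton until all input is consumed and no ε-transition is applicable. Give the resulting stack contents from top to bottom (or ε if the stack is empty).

(q0, bbbbbbbb, $)
  read b, top $: go to q2, push U$ → (q2, bbbbbbb, U$)
  read b, top U: go to q1, push WU → (q1, bbbbbb, WU$)
  read b, top W: go to q1, push U → (q1, bbbbb, UU$)
  read b, top U: go to q2, push ε → (q2, bbbb, U$)
  read b, top U: go to q1, push WU → (q1, bbb, WU$)
  read b, top W: go to q1, push U → (q1, bb, UU$)
  read b, top U: go to q2, push ε → (q2, b, U$)
  read b, top U: go to q1, push WU → (q1, ε, WU$)
All input consumed in state q1 with stack WU$.

WU$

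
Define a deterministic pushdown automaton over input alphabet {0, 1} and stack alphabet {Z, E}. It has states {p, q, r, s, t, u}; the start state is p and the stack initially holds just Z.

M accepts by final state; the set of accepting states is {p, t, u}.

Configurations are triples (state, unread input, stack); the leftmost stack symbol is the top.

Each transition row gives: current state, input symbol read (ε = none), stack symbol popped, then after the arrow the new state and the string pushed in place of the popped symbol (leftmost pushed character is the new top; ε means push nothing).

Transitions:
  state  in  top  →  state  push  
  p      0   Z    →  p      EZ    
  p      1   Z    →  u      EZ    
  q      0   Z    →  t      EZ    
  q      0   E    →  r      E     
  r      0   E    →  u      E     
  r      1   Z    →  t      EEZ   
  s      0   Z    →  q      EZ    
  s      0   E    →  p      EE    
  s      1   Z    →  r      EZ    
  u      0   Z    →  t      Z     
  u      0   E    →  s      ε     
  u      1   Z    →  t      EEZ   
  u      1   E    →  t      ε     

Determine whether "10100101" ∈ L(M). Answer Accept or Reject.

Accept

(p, 10100101, Z)
  read 1, top Z: go to u, push EZ → (u, 0100101, EZ)
  read 0, top E: go to s, push ε → (s, 100101, Z)
  read 1, top Z: go to r, push EZ → (r, 00101, EZ)
  read 0, top E: go to u, push E → (u, 0101, EZ)
  read 0, top E: go to s, push ε → (s, 101, Z)
  read 1, top Z: go to r, push EZ → (r, 01, EZ)
  read 0, top E: go to u, push E → (u, 1, EZ)
  read 1, top E: go to t, push ε → (t, ε, Z)
All input consumed; state t ∈ F.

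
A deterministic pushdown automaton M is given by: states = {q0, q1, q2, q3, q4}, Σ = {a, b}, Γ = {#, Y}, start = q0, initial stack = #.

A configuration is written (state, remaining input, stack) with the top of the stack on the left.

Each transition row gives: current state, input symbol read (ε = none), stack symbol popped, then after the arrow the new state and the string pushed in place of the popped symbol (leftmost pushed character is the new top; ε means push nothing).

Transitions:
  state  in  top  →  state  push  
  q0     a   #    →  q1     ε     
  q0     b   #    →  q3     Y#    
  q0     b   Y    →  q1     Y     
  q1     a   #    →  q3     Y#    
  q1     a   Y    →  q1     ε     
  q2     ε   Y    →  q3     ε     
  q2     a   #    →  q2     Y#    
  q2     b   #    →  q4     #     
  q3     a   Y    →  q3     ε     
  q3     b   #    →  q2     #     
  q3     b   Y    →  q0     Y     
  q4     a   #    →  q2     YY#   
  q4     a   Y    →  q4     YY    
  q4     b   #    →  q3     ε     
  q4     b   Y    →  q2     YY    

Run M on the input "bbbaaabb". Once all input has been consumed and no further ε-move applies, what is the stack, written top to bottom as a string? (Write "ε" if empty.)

(q0, bbbaaabb, #)
  read b, top #: go to q3, push Y# → (q3, bbaaabb, Y#)
  read b, top Y: go to q0, push Y → (q0, baaabb, Y#)
  read b, top Y: go to q1, push Y → (q1, aaabb, Y#)
  read a, top Y: go to q1, push ε → (q1, aabb, #)
  read a, top #: go to q3, push Y# → (q3, abb, Y#)
  read a, top Y: go to q3, push ε → (q3, bb, #)
  read b, top #: go to q2, push # → (q2, b, #)
  read b, top #: go to q4, push # → (q4, ε, #)
All input consumed in state q4 with stack #.

#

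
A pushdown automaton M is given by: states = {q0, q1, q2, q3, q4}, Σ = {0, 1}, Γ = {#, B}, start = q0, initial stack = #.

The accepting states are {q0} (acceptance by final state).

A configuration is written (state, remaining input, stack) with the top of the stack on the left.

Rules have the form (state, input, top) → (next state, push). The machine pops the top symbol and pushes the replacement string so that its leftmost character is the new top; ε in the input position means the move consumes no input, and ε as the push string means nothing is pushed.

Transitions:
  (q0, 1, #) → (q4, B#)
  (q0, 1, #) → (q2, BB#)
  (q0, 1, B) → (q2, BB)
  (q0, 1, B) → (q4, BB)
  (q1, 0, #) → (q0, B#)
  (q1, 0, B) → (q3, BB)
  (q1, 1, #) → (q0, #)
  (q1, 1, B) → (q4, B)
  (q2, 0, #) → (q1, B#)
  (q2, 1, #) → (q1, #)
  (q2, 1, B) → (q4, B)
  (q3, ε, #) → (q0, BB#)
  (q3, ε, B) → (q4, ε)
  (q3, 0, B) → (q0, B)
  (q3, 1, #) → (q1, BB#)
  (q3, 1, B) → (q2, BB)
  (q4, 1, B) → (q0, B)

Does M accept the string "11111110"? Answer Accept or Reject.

Reject

No computation consumes all input and reaches a final state.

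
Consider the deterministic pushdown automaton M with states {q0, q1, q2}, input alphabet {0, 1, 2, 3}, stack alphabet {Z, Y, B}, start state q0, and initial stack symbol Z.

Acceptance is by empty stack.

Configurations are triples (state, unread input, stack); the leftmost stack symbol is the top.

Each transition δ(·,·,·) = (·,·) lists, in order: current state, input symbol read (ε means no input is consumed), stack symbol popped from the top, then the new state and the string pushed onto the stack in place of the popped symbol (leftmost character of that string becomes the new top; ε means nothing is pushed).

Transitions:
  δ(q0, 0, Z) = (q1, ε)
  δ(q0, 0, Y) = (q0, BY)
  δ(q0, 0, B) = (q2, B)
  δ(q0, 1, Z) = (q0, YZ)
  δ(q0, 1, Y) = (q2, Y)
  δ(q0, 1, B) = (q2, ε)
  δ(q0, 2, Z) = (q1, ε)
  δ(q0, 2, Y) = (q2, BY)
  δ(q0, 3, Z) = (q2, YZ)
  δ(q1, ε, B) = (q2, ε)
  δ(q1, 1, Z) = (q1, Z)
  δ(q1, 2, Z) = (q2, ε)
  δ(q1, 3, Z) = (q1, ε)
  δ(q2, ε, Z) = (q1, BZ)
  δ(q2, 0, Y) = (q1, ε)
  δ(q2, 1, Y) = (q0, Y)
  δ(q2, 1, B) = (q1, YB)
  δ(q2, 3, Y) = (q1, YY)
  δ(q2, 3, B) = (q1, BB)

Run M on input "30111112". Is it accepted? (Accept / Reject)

(q0, 30111112, Z)
  read 3, top Z: go to q2, push YZ → (q2, 0111112, YZ)
  read 0, top Y: go to q1, push ε → (q1, 111112, Z)
  read 1, top Z: go to q1, push Z → (q1, 11112, Z)
  read 1, top Z: go to q1, push Z → (q1, 1112, Z)
  read 1, top Z: go to q1, push Z → (q1, 112, Z)
  read 1, top Z: go to q1, push Z → (q1, 12, Z)
  read 1, top Z: go to q1, push Z → (q1, 2, Z)
  read 2, top Z: go to q2, push ε → (q2, ε, ε)
All input consumed and the stack is empty.

Accept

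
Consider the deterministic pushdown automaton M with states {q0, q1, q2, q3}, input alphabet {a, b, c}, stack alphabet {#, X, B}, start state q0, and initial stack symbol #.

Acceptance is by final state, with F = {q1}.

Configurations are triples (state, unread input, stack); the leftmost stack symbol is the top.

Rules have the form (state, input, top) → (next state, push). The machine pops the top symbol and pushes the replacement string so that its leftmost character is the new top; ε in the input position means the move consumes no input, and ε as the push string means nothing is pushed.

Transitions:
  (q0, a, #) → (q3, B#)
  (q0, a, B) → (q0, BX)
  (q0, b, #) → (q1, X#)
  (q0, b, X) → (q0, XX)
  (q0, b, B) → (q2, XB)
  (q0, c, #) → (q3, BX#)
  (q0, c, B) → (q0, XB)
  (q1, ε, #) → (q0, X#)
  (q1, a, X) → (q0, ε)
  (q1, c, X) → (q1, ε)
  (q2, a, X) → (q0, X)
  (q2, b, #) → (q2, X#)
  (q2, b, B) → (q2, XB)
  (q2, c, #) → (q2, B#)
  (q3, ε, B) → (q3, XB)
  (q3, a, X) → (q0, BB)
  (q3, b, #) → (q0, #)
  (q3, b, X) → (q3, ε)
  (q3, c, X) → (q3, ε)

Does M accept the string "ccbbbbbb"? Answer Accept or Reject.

(q0, ccbbbbbb, #)
  read c, top #: go to q3, push BX# → (q3, cbbbbbb, BX#)
  ε-move, top B: go to q3, push XB → (q3, cbbbbbb, XBX#)
  read c, top X: go to q3, push ε → (q3, bbbbbb, BX#)
  ε-move, top B: go to q3, push XB → (q3, bbbbbb, XBX#)
  read b, top X: go to q3, push ε → (q3, bbbbb, BX#)
  ε-move, top B: go to q3, push XB → (q3, bbbbb, XBX#)
  read b, top X: go to q3, push ε → (q3, bbbb, BX#)
  ε-move, top B: go to q3, push XB → (q3, bbbb, XBX#)
  read b, top X: go to q3, push ε → (q3, bbb, BX#)
  ε-move, top B: go to q3, push XB → (q3, bbb, XBX#)
  read b, top X: go to q3, push ε → (q3, bb, BX#)
  ε-move, top B: go to q3, push XB → (q3, bb, XBX#)
  read b, top X: go to q3, push ε → (q3, b, BX#)
  ε-move, top B: go to q3, push XB → (q3, b, XBX#)
  read b, top X: go to q3, push ε → (q3, ε, BX#)
  ε-move, top B: go to q3, push XB → (q3, ε, XBX#)
All input consumed; state q3 ∉ F and no further ε-move applies.

Reject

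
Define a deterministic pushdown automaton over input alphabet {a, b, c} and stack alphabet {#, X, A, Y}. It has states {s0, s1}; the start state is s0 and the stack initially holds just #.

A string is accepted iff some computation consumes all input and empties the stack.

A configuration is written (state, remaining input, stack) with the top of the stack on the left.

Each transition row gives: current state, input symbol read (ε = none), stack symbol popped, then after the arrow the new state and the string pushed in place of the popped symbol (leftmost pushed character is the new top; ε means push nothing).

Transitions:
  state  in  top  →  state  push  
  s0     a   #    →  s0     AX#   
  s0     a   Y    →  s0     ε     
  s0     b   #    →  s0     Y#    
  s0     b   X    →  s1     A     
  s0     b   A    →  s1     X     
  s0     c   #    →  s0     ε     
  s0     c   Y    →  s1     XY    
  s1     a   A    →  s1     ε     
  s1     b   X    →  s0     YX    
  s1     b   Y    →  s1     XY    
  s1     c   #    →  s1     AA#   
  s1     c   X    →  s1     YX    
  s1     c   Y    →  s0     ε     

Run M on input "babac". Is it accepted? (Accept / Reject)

(s0, babac, #) ⊢ (s0, abac, Y#) ⊢ (s0, bac, #) ⊢ (s0, ac, Y#) ⊢ (s0, c, #) ⊢ (s0, ε, ε)
All input consumed and the stack is empty.

Accept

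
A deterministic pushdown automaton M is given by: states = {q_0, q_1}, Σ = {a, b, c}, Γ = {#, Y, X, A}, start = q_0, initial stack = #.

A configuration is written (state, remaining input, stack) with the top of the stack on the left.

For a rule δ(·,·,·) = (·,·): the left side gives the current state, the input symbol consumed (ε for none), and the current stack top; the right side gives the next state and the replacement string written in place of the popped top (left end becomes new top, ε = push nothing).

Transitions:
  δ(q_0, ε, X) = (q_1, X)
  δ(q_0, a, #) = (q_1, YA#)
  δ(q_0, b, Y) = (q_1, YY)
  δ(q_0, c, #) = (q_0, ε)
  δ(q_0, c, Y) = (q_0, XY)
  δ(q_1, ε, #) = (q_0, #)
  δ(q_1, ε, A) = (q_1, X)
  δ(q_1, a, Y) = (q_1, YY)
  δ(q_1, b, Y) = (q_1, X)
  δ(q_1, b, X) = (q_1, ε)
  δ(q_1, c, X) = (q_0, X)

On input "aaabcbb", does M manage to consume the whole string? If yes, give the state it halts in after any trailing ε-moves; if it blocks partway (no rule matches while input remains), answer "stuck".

q_1

(q_0, aaabcbb, #)
  read a, top #: go to q_1, push YA# → (q_1, aabcbb, YA#)
  read a, top Y: go to q_1, push YY → (q_1, abcbb, YYA#)
  read a, top Y: go to q_1, push YY → (q_1, bcbb, YYYA#)
  read b, top Y: go to q_1, push X → (q_1, cbb, XYYA#)
  read c, top X: go to q_0, push X → (q_0, bb, XYYA#)
  ε-move, top X: go to q_1, push X → (q_1, bb, XYYA#)
  read b, top X: go to q_1, push ε → (q_1, b, YYA#)
  read b, top Y: go to q_1, push X → (q_1, ε, XYA#)
All input consumed; M is in state q_1.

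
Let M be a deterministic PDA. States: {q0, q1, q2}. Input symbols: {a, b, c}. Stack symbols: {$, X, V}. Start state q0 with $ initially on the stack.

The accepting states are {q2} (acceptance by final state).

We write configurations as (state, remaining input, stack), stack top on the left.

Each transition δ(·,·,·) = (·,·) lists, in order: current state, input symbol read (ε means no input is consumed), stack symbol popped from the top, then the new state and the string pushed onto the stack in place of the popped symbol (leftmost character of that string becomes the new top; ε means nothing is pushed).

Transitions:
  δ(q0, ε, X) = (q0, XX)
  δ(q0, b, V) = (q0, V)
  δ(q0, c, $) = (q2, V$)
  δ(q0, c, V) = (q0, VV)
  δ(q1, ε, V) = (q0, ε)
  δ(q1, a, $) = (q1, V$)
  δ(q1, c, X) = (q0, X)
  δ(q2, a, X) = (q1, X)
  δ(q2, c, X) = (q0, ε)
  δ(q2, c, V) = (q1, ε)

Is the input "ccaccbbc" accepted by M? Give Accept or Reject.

(q0, ccaccbbc, $)
  read c, top $: go to q2, push V$ → (q2, caccbbc, V$)
  read c, top V: go to q1, push ε → (q1, accbbc, $)
  read a, top $: go to q1, push V$ → (q1, ccbbc, V$)
  ε-move, top V: go to q0, push ε → (q0, ccbbc, $)
  read c, top $: go to q2, push V$ → (q2, cbbc, V$)
  read c, top V: go to q1, push ε → (q1, bbc, $)
No transition applies at (q1, bbc, $); input not fully consumed.

Reject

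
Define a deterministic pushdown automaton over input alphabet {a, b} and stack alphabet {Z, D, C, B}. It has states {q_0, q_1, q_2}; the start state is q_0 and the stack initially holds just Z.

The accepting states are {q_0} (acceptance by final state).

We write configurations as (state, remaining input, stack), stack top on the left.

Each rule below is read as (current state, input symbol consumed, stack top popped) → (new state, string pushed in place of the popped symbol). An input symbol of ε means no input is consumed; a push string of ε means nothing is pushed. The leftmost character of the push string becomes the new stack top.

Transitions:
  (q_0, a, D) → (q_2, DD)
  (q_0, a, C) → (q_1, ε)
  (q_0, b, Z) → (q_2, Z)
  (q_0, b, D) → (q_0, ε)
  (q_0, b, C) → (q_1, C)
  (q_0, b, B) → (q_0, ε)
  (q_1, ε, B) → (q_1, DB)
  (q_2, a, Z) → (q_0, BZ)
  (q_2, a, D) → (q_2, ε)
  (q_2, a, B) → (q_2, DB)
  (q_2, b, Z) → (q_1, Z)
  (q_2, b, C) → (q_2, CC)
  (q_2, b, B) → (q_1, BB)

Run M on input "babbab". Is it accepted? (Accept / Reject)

Accept

(q_0, babbab, Z)
  read b, top Z: go to q_2, push Z → (q_2, abbab, Z)
  read a, top Z: go to q_0, push BZ → (q_0, bbab, BZ)
  read b, top B: go to q_0, push ε → (q_0, bab, Z)
  read b, top Z: go to q_2, push Z → (q_2, ab, Z)
  read a, top Z: go to q_0, push BZ → (q_0, b, BZ)
  read b, top B: go to q_0, push ε → (q_0, ε, Z)
All input consumed; state q_0 ∈ F.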